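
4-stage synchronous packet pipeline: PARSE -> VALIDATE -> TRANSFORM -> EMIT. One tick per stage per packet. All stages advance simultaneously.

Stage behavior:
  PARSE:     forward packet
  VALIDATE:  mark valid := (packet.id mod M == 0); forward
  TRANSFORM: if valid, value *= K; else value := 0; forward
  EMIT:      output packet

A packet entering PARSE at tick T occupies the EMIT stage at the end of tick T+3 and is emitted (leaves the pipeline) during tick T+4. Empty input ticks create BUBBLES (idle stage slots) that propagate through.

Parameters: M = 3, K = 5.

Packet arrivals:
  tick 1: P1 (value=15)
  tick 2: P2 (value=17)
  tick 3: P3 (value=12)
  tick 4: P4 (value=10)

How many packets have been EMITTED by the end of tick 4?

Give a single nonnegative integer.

Answer: 0

Derivation:
Tick 1: [PARSE:P1(v=15,ok=F), VALIDATE:-, TRANSFORM:-, EMIT:-] out:-; in:P1
Tick 2: [PARSE:P2(v=17,ok=F), VALIDATE:P1(v=15,ok=F), TRANSFORM:-, EMIT:-] out:-; in:P2
Tick 3: [PARSE:P3(v=12,ok=F), VALIDATE:P2(v=17,ok=F), TRANSFORM:P1(v=0,ok=F), EMIT:-] out:-; in:P3
Tick 4: [PARSE:P4(v=10,ok=F), VALIDATE:P3(v=12,ok=T), TRANSFORM:P2(v=0,ok=F), EMIT:P1(v=0,ok=F)] out:-; in:P4
Emitted by tick 4: []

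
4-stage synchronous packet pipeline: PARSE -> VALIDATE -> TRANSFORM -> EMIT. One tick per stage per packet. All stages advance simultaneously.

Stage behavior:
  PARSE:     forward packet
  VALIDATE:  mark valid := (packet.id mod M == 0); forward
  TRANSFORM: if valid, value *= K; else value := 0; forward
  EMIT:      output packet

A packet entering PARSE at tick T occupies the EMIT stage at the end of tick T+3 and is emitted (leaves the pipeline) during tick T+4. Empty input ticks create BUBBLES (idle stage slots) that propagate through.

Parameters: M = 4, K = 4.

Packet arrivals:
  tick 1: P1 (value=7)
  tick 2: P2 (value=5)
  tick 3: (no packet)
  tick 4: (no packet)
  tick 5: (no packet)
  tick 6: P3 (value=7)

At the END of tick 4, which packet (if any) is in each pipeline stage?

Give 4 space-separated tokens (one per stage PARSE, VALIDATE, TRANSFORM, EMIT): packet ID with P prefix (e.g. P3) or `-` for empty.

Tick 1: [PARSE:P1(v=7,ok=F), VALIDATE:-, TRANSFORM:-, EMIT:-] out:-; in:P1
Tick 2: [PARSE:P2(v=5,ok=F), VALIDATE:P1(v=7,ok=F), TRANSFORM:-, EMIT:-] out:-; in:P2
Tick 3: [PARSE:-, VALIDATE:P2(v=5,ok=F), TRANSFORM:P1(v=0,ok=F), EMIT:-] out:-; in:-
Tick 4: [PARSE:-, VALIDATE:-, TRANSFORM:P2(v=0,ok=F), EMIT:P1(v=0,ok=F)] out:-; in:-
At end of tick 4: ['-', '-', 'P2', 'P1']

Answer: - - P2 P1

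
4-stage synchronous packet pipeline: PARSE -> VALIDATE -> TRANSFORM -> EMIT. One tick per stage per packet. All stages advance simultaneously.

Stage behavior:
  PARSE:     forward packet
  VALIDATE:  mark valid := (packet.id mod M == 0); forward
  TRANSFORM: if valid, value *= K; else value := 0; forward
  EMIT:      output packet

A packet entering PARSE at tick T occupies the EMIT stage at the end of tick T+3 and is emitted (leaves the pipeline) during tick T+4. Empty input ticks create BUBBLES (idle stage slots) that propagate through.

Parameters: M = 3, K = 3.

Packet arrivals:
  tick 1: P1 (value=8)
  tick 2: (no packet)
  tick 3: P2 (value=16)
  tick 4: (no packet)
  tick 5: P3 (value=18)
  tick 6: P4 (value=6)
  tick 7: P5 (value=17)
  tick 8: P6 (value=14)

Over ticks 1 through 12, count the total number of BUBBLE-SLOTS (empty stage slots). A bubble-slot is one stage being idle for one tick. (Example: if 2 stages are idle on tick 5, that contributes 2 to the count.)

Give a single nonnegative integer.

Answer: 24

Derivation:
Tick 1: [PARSE:P1(v=8,ok=F), VALIDATE:-, TRANSFORM:-, EMIT:-] out:-; bubbles=3
Tick 2: [PARSE:-, VALIDATE:P1(v=8,ok=F), TRANSFORM:-, EMIT:-] out:-; bubbles=3
Tick 3: [PARSE:P2(v=16,ok=F), VALIDATE:-, TRANSFORM:P1(v=0,ok=F), EMIT:-] out:-; bubbles=2
Tick 4: [PARSE:-, VALIDATE:P2(v=16,ok=F), TRANSFORM:-, EMIT:P1(v=0,ok=F)] out:-; bubbles=2
Tick 5: [PARSE:P3(v=18,ok=F), VALIDATE:-, TRANSFORM:P2(v=0,ok=F), EMIT:-] out:P1(v=0); bubbles=2
Tick 6: [PARSE:P4(v=6,ok=F), VALIDATE:P3(v=18,ok=T), TRANSFORM:-, EMIT:P2(v=0,ok=F)] out:-; bubbles=1
Tick 7: [PARSE:P5(v=17,ok=F), VALIDATE:P4(v=6,ok=F), TRANSFORM:P3(v=54,ok=T), EMIT:-] out:P2(v=0); bubbles=1
Tick 8: [PARSE:P6(v=14,ok=F), VALIDATE:P5(v=17,ok=F), TRANSFORM:P4(v=0,ok=F), EMIT:P3(v=54,ok=T)] out:-; bubbles=0
Tick 9: [PARSE:-, VALIDATE:P6(v=14,ok=T), TRANSFORM:P5(v=0,ok=F), EMIT:P4(v=0,ok=F)] out:P3(v=54); bubbles=1
Tick 10: [PARSE:-, VALIDATE:-, TRANSFORM:P6(v=42,ok=T), EMIT:P5(v=0,ok=F)] out:P4(v=0); bubbles=2
Tick 11: [PARSE:-, VALIDATE:-, TRANSFORM:-, EMIT:P6(v=42,ok=T)] out:P5(v=0); bubbles=3
Tick 12: [PARSE:-, VALIDATE:-, TRANSFORM:-, EMIT:-] out:P6(v=42); bubbles=4
Total bubble-slots: 24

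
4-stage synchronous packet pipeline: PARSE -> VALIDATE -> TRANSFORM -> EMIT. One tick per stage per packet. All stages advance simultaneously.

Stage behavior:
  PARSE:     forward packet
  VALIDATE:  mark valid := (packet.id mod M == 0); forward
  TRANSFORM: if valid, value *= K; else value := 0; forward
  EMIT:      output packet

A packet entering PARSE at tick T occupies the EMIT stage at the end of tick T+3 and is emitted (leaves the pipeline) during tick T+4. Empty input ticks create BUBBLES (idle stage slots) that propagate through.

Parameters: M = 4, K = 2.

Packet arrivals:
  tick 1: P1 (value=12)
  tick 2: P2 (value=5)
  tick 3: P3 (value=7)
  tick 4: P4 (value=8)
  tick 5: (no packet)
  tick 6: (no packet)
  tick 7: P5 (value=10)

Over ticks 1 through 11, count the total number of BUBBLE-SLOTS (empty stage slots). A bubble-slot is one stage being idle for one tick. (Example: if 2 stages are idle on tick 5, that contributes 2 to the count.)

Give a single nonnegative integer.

Tick 1: [PARSE:P1(v=12,ok=F), VALIDATE:-, TRANSFORM:-, EMIT:-] out:-; bubbles=3
Tick 2: [PARSE:P2(v=5,ok=F), VALIDATE:P1(v=12,ok=F), TRANSFORM:-, EMIT:-] out:-; bubbles=2
Tick 3: [PARSE:P3(v=7,ok=F), VALIDATE:P2(v=5,ok=F), TRANSFORM:P1(v=0,ok=F), EMIT:-] out:-; bubbles=1
Tick 4: [PARSE:P4(v=8,ok=F), VALIDATE:P3(v=7,ok=F), TRANSFORM:P2(v=0,ok=F), EMIT:P1(v=0,ok=F)] out:-; bubbles=0
Tick 5: [PARSE:-, VALIDATE:P4(v=8,ok=T), TRANSFORM:P3(v=0,ok=F), EMIT:P2(v=0,ok=F)] out:P1(v=0); bubbles=1
Tick 6: [PARSE:-, VALIDATE:-, TRANSFORM:P4(v=16,ok=T), EMIT:P3(v=0,ok=F)] out:P2(v=0); bubbles=2
Tick 7: [PARSE:P5(v=10,ok=F), VALIDATE:-, TRANSFORM:-, EMIT:P4(v=16,ok=T)] out:P3(v=0); bubbles=2
Tick 8: [PARSE:-, VALIDATE:P5(v=10,ok=F), TRANSFORM:-, EMIT:-] out:P4(v=16); bubbles=3
Tick 9: [PARSE:-, VALIDATE:-, TRANSFORM:P5(v=0,ok=F), EMIT:-] out:-; bubbles=3
Tick 10: [PARSE:-, VALIDATE:-, TRANSFORM:-, EMIT:P5(v=0,ok=F)] out:-; bubbles=3
Tick 11: [PARSE:-, VALIDATE:-, TRANSFORM:-, EMIT:-] out:P5(v=0); bubbles=4
Total bubble-slots: 24

Answer: 24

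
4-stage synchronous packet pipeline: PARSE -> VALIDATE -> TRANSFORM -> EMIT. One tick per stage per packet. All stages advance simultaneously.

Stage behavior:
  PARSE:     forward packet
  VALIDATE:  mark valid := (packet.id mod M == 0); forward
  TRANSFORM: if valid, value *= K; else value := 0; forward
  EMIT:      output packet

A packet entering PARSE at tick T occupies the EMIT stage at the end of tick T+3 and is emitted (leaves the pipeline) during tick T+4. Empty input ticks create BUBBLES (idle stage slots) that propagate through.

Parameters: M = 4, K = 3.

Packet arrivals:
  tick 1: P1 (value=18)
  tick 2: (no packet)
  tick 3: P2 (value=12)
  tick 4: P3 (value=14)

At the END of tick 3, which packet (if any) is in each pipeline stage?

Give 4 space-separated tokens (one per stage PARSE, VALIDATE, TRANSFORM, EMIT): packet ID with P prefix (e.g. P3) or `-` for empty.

Tick 1: [PARSE:P1(v=18,ok=F), VALIDATE:-, TRANSFORM:-, EMIT:-] out:-; in:P1
Tick 2: [PARSE:-, VALIDATE:P1(v=18,ok=F), TRANSFORM:-, EMIT:-] out:-; in:-
Tick 3: [PARSE:P2(v=12,ok=F), VALIDATE:-, TRANSFORM:P1(v=0,ok=F), EMIT:-] out:-; in:P2
At end of tick 3: ['P2', '-', 'P1', '-']

Answer: P2 - P1 -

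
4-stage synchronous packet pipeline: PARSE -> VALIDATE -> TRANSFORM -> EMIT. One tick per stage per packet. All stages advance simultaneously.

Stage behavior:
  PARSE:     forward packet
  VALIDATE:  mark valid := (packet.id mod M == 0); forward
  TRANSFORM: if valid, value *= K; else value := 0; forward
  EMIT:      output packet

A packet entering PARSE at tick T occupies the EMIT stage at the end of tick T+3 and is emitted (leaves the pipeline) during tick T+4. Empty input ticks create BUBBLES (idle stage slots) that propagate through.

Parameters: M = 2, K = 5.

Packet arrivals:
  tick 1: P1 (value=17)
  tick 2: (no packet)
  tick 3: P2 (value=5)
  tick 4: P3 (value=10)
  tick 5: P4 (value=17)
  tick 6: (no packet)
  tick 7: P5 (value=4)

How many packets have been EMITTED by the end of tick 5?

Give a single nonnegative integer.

Tick 1: [PARSE:P1(v=17,ok=F), VALIDATE:-, TRANSFORM:-, EMIT:-] out:-; in:P1
Tick 2: [PARSE:-, VALIDATE:P1(v=17,ok=F), TRANSFORM:-, EMIT:-] out:-; in:-
Tick 3: [PARSE:P2(v=5,ok=F), VALIDATE:-, TRANSFORM:P1(v=0,ok=F), EMIT:-] out:-; in:P2
Tick 4: [PARSE:P3(v=10,ok=F), VALIDATE:P2(v=5,ok=T), TRANSFORM:-, EMIT:P1(v=0,ok=F)] out:-; in:P3
Tick 5: [PARSE:P4(v=17,ok=F), VALIDATE:P3(v=10,ok=F), TRANSFORM:P2(v=25,ok=T), EMIT:-] out:P1(v=0); in:P4
Emitted by tick 5: ['P1']

Answer: 1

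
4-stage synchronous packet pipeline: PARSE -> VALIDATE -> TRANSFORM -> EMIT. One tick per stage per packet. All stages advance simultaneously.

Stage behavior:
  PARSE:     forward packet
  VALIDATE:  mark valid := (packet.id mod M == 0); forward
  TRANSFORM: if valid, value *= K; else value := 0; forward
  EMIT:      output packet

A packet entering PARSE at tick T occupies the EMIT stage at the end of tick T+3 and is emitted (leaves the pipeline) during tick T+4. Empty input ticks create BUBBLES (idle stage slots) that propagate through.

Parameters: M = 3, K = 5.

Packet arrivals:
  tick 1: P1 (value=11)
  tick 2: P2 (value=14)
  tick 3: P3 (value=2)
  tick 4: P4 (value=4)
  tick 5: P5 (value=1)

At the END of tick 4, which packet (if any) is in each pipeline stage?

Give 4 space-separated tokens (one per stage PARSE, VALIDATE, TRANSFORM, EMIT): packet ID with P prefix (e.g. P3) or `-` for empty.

Answer: P4 P3 P2 P1

Derivation:
Tick 1: [PARSE:P1(v=11,ok=F), VALIDATE:-, TRANSFORM:-, EMIT:-] out:-; in:P1
Tick 2: [PARSE:P2(v=14,ok=F), VALIDATE:P1(v=11,ok=F), TRANSFORM:-, EMIT:-] out:-; in:P2
Tick 3: [PARSE:P3(v=2,ok=F), VALIDATE:P2(v=14,ok=F), TRANSFORM:P1(v=0,ok=F), EMIT:-] out:-; in:P3
Tick 4: [PARSE:P4(v=4,ok=F), VALIDATE:P3(v=2,ok=T), TRANSFORM:P2(v=0,ok=F), EMIT:P1(v=0,ok=F)] out:-; in:P4
At end of tick 4: ['P4', 'P3', 'P2', 'P1']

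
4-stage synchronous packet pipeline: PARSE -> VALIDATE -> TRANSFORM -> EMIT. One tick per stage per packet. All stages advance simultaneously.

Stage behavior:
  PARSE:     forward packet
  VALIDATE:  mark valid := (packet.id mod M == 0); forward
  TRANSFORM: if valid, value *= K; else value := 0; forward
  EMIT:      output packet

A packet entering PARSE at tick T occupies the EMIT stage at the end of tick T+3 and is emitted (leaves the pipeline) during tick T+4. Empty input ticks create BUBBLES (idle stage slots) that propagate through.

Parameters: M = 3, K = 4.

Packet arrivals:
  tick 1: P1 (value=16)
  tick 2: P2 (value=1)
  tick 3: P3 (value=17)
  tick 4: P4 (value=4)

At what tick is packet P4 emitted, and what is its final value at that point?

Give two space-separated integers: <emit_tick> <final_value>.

Answer: 8 0

Derivation:
Tick 1: [PARSE:P1(v=16,ok=F), VALIDATE:-, TRANSFORM:-, EMIT:-] out:-; in:P1
Tick 2: [PARSE:P2(v=1,ok=F), VALIDATE:P1(v=16,ok=F), TRANSFORM:-, EMIT:-] out:-; in:P2
Tick 3: [PARSE:P3(v=17,ok=F), VALIDATE:P2(v=1,ok=F), TRANSFORM:P1(v=0,ok=F), EMIT:-] out:-; in:P3
Tick 4: [PARSE:P4(v=4,ok=F), VALIDATE:P3(v=17,ok=T), TRANSFORM:P2(v=0,ok=F), EMIT:P1(v=0,ok=F)] out:-; in:P4
Tick 5: [PARSE:-, VALIDATE:P4(v=4,ok=F), TRANSFORM:P3(v=68,ok=T), EMIT:P2(v=0,ok=F)] out:P1(v=0); in:-
Tick 6: [PARSE:-, VALIDATE:-, TRANSFORM:P4(v=0,ok=F), EMIT:P3(v=68,ok=T)] out:P2(v=0); in:-
Tick 7: [PARSE:-, VALIDATE:-, TRANSFORM:-, EMIT:P4(v=0,ok=F)] out:P3(v=68); in:-
Tick 8: [PARSE:-, VALIDATE:-, TRANSFORM:-, EMIT:-] out:P4(v=0); in:-
P4: arrives tick 4, valid=False (id=4, id%3=1), emit tick 8, final value 0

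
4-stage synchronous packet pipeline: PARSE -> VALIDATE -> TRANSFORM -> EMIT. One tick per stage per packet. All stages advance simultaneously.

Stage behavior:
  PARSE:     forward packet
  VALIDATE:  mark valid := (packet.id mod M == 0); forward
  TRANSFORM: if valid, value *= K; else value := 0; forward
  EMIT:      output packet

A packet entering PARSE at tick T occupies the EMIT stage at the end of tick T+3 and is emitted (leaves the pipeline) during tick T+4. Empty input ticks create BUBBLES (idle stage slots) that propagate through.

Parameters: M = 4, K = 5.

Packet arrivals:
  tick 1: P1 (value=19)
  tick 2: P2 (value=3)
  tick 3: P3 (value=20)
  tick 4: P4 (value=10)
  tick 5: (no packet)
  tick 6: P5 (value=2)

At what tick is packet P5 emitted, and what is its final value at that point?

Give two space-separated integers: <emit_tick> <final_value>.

Tick 1: [PARSE:P1(v=19,ok=F), VALIDATE:-, TRANSFORM:-, EMIT:-] out:-; in:P1
Tick 2: [PARSE:P2(v=3,ok=F), VALIDATE:P1(v=19,ok=F), TRANSFORM:-, EMIT:-] out:-; in:P2
Tick 3: [PARSE:P3(v=20,ok=F), VALIDATE:P2(v=3,ok=F), TRANSFORM:P1(v=0,ok=F), EMIT:-] out:-; in:P3
Tick 4: [PARSE:P4(v=10,ok=F), VALIDATE:P3(v=20,ok=F), TRANSFORM:P2(v=0,ok=F), EMIT:P1(v=0,ok=F)] out:-; in:P4
Tick 5: [PARSE:-, VALIDATE:P4(v=10,ok=T), TRANSFORM:P3(v=0,ok=F), EMIT:P2(v=0,ok=F)] out:P1(v=0); in:-
Tick 6: [PARSE:P5(v=2,ok=F), VALIDATE:-, TRANSFORM:P4(v=50,ok=T), EMIT:P3(v=0,ok=F)] out:P2(v=0); in:P5
Tick 7: [PARSE:-, VALIDATE:P5(v=2,ok=F), TRANSFORM:-, EMIT:P4(v=50,ok=T)] out:P3(v=0); in:-
Tick 8: [PARSE:-, VALIDATE:-, TRANSFORM:P5(v=0,ok=F), EMIT:-] out:P4(v=50); in:-
Tick 9: [PARSE:-, VALIDATE:-, TRANSFORM:-, EMIT:P5(v=0,ok=F)] out:-; in:-
Tick 10: [PARSE:-, VALIDATE:-, TRANSFORM:-, EMIT:-] out:P5(v=0); in:-
P5: arrives tick 6, valid=False (id=5, id%4=1), emit tick 10, final value 0

Answer: 10 0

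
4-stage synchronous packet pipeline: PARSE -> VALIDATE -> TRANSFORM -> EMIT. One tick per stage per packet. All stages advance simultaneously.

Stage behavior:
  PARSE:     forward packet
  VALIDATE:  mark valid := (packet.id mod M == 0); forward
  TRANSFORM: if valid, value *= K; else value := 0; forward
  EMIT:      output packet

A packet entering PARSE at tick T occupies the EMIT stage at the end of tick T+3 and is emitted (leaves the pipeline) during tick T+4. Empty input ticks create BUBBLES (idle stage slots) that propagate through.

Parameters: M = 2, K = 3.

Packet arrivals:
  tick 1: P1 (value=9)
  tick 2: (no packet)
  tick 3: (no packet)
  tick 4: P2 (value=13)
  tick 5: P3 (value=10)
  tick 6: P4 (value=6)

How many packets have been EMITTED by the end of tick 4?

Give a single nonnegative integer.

Tick 1: [PARSE:P1(v=9,ok=F), VALIDATE:-, TRANSFORM:-, EMIT:-] out:-; in:P1
Tick 2: [PARSE:-, VALIDATE:P1(v=9,ok=F), TRANSFORM:-, EMIT:-] out:-; in:-
Tick 3: [PARSE:-, VALIDATE:-, TRANSFORM:P1(v=0,ok=F), EMIT:-] out:-; in:-
Tick 4: [PARSE:P2(v=13,ok=F), VALIDATE:-, TRANSFORM:-, EMIT:P1(v=0,ok=F)] out:-; in:P2
Emitted by tick 4: []

Answer: 0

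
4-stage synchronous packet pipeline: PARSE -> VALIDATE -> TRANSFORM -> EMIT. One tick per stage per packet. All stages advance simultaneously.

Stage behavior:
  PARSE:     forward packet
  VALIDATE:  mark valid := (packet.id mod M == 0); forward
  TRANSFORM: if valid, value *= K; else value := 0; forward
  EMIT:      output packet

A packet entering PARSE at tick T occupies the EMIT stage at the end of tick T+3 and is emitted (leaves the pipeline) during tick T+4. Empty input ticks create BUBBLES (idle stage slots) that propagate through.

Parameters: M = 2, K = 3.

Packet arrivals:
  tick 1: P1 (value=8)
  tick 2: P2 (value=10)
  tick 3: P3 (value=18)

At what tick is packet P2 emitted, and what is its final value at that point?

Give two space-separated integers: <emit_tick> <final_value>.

Tick 1: [PARSE:P1(v=8,ok=F), VALIDATE:-, TRANSFORM:-, EMIT:-] out:-; in:P1
Tick 2: [PARSE:P2(v=10,ok=F), VALIDATE:P1(v=8,ok=F), TRANSFORM:-, EMIT:-] out:-; in:P2
Tick 3: [PARSE:P3(v=18,ok=F), VALIDATE:P2(v=10,ok=T), TRANSFORM:P1(v=0,ok=F), EMIT:-] out:-; in:P3
Tick 4: [PARSE:-, VALIDATE:P3(v=18,ok=F), TRANSFORM:P2(v=30,ok=T), EMIT:P1(v=0,ok=F)] out:-; in:-
Tick 5: [PARSE:-, VALIDATE:-, TRANSFORM:P3(v=0,ok=F), EMIT:P2(v=30,ok=T)] out:P1(v=0); in:-
Tick 6: [PARSE:-, VALIDATE:-, TRANSFORM:-, EMIT:P3(v=0,ok=F)] out:P2(v=30); in:-
Tick 7: [PARSE:-, VALIDATE:-, TRANSFORM:-, EMIT:-] out:P3(v=0); in:-
P2: arrives tick 2, valid=True (id=2, id%2=0), emit tick 6, final value 30

Answer: 6 30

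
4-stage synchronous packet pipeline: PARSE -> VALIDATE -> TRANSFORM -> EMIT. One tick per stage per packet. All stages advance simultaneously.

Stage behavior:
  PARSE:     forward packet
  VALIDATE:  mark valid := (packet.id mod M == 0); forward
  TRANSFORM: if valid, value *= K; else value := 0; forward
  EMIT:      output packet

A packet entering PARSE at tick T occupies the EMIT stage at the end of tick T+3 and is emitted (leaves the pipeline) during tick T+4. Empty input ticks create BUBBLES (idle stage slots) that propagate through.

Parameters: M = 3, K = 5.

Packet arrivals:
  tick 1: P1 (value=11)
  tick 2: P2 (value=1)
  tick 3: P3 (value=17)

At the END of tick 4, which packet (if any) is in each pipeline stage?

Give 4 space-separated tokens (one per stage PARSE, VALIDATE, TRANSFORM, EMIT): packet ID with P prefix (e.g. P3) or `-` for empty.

Tick 1: [PARSE:P1(v=11,ok=F), VALIDATE:-, TRANSFORM:-, EMIT:-] out:-; in:P1
Tick 2: [PARSE:P2(v=1,ok=F), VALIDATE:P1(v=11,ok=F), TRANSFORM:-, EMIT:-] out:-; in:P2
Tick 3: [PARSE:P3(v=17,ok=F), VALIDATE:P2(v=1,ok=F), TRANSFORM:P1(v=0,ok=F), EMIT:-] out:-; in:P3
Tick 4: [PARSE:-, VALIDATE:P3(v=17,ok=T), TRANSFORM:P2(v=0,ok=F), EMIT:P1(v=0,ok=F)] out:-; in:-
At end of tick 4: ['-', 'P3', 'P2', 'P1']

Answer: - P3 P2 P1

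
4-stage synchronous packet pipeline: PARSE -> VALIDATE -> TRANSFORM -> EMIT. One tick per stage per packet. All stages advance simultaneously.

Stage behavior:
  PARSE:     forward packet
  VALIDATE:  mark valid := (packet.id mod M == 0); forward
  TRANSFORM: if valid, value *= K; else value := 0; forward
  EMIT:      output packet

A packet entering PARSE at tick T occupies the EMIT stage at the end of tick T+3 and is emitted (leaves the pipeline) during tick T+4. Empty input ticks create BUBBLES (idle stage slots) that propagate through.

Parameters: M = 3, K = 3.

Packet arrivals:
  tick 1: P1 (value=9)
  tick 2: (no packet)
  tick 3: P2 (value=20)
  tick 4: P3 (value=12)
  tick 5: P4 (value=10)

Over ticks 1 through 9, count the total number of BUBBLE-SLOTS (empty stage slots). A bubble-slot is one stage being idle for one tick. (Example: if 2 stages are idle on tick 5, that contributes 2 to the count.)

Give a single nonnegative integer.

Answer: 20

Derivation:
Tick 1: [PARSE:P1(v=9,ok=F), VALIDATE:-, TRANSFORM:-, EMIT:-] out:-; bubbles=3
Tick 2: [PARSE:-, VALIDATE:P1(v=9,ok=F), TRANSFORM:-, EMIT:-] out:-; bubbles=3
Tick 3: [PARSE:P2(v=20,ok=F), VALIDATE:-, TRANSFORM:P1(v=0,ok=F), EMIT:-] out:-; bubbles=2
Tick 4: [PARSE:P3(v=12,ok=F), VALIDATE:P2(v=20,ok=F), TRANSFORM:-, EMIT:P1(v=0,ok=F)] out:-; bubbles=1
Tick 5: [PARSE:P4(v=10,ok=F), VALIDATE:P3(v=12,ok=T), TRANSFORM:P2(v=0,ok=F), EMIT:-] out:P1(v=0); bubbles=1
Tick 6: [PARSE:-, VALIDATE:P4(v=10,ok=F), TRANSFORM:P3(v=36,ok=T), EMIT:P2(v=0,ok=F)] out:-; bubbles=1
Tick 7: [PARSE:-, VALIDATE:-, TRANSFORM:P4(v=0,ok=F), EMIT:P3(v=36,ok=T)] out:P2(v=0); bubbles=2
Tick 8: [PARSE:-, VALIDATE:-, TRANSFORM:-, EMIT:P4(v=0,ok=F)] out:P3(v=36); bubbles=3
Tick 9: [PARSE:-, VALIDATE:-, TRANSFORM:-, EMIT:-] out:P4(v=0); bubbles=4
Total bubble-slots: 20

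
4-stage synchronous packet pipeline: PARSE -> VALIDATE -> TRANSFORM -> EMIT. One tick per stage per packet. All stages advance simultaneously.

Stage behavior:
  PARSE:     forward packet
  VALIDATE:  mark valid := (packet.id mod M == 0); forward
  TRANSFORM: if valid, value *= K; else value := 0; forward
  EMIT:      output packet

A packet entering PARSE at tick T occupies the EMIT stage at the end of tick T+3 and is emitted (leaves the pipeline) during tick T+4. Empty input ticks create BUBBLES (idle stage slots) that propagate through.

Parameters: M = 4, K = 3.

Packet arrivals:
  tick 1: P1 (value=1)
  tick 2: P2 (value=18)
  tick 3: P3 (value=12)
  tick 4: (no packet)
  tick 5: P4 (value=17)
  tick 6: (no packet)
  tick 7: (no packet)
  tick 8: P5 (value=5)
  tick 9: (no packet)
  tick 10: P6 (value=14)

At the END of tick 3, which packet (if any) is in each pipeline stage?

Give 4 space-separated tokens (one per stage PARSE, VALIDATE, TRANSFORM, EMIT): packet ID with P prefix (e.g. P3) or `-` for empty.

Tick 1: [PARSE:P1(v=1,ok=F), VALIDATE:-, TRANSFORM:-, EMIT:-] out:-; in:P1
Tick 2: [PARSE:P2(v=18,ok=F), VALIDATE:P1(v=1,ok=F), TRANSFORM:-, EMIT:-] out:-; in:P2
Tick 3: [PARSE:P3(v=12,ok=F), VALIDATE:P2(v=18,ok=F), TRANSFORM:P1(v=0,ok=F), EMIT:-] out:-; in:P3
At end of tick 3: ['P3', 'P2', 'P1', '-']

Answer: P3 P2 P1 -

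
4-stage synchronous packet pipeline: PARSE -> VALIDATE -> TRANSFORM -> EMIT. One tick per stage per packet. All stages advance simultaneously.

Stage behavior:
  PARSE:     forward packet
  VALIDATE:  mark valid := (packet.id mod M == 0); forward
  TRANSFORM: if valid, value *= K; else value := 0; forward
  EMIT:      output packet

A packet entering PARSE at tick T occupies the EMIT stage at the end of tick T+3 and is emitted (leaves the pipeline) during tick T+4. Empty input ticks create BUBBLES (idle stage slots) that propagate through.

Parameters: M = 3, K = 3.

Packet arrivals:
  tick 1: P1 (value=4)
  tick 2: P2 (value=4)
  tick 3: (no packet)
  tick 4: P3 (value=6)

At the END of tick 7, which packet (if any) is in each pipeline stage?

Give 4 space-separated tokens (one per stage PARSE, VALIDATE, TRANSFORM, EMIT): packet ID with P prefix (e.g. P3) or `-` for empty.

Tick 1: [PARSE:P1(v=4,ok=F), VALIDATE:-, TRANSFORM:-, EMIT:-] out:-; in:P1
Tick 2: [PARSE:P2(v=4,ok=F), VALIDATE:P1(v=4,ok=F), TRANSFORM:-, EMIT:-] out:-; in:P2
Tick 3: [PARSE:-, VALIDATE:P2(v=4,ok=F), TRANSFORM:P1(v=0,ok=F), EMIT:-] out:-; in:-
Tick 4: [PARSE:P3(v=6,ok=F), VALIDATE:-, TRANSFORM:P2(v=0,ok=F), EMIT:P1(v=0,ok=F)] out:-; in:P3
Tick 5: [PARSE:-, VALIDATE:P3(v=6,ok=T), TRANSFORM:-, EMIT:P2(v=0,ok=F)] out:P1(v=0); in:-
Tick 6: [PARSE:-, VALIDATE:-, TRANSFORM:P3(v=18,ok=T), EMIT:-] out:P2(v=0); in:-
Tick 7: [PARSE:-, VALIDATE:-, TRANSFORM:-, EMIT:P3(v=18,ok=T)] out:-; in:-
At end of tick 7: ['-', '-', '-', 'P3']

Answer: - - - P3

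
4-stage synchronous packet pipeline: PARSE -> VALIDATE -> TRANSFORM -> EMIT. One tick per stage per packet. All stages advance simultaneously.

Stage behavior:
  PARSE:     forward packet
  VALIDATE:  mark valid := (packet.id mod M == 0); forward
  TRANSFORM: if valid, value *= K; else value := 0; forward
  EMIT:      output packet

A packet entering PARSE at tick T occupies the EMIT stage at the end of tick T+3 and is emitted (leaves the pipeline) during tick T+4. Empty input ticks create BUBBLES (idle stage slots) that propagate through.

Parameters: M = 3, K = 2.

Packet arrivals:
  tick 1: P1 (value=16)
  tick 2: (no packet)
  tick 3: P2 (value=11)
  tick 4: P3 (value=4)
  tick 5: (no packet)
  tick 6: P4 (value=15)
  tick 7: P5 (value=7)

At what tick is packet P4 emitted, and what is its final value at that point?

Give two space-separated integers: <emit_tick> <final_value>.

Answer: 10 0

Derivation:
Tick 1: [PARSE:P1(v=16,ok=F), VALIDATE:-, TRANSFORM:-, EMIT:-] out:-; in:P1
Tick 2: [PARSE:-, VALIDATE:P1(v=16,ok=F), TRANSFORM:-, EMIT:-] out:-; in:-
Tick 3: [PARSE:P2(v=11,ok=F), VALIDATE:-, TRANSFORM:P1(v=0,ok=F), EMIT:-] out:-; in:P2
Tick 4: [PARSE:P3(v=4,ok=F), VALIDATE:P2(v=11,ok=F), TRANSFORM:-, EMIT:P1(v=0,ok=F)] out:-; in:P3
Tick 5: [PARSE:-, VALIDATE:P3(v=4,ok=T), TRANSFORM:P2(v=0,ok=F), EMIT:-] out:P1(v=0); in:-
Tick 6: [PARSE:P4(v=15,ok=F), VALIDATE:-, TRANSFORM:P3(v=8,ok=T), EMIT:P2(v=0,ok=F)] out:-; in:P4
Tick 7: [PARSE:P5(v=7,ok=F), VALIDATE:P4(v=15,ok=F), TRANSFORM:-, EMIT:P3(v=8,ok=T)] out:P2(v=0); in:P5
Tick 8: [PARSE:-, VALIDATE:P5(v=7,ok=F), TRANSFORM:P4(v=0,ok=F), EMIT:-] out:P3(v=8); in:-
Tick 9: [PARSE:-, VALIDATE:-, TRANSFORM:P5(v=0,ok=F), EMIT:P4(v=0,ok=F)] out:-; in:-
Tick 10: [PARSE:-, VALIDATE:-, TRANSFORM:-, EMIT:P5(v=0,ok=F)] out:P4(v=0); in:-
Tick 11: [PARSE:-, VALIDATE:-, TRANSFORM:-, EMIT:-] out:P5(v=0); in:-
P4: arrives tick 6, valid=False (id=4, id%3=1), emit tick 10, final value 0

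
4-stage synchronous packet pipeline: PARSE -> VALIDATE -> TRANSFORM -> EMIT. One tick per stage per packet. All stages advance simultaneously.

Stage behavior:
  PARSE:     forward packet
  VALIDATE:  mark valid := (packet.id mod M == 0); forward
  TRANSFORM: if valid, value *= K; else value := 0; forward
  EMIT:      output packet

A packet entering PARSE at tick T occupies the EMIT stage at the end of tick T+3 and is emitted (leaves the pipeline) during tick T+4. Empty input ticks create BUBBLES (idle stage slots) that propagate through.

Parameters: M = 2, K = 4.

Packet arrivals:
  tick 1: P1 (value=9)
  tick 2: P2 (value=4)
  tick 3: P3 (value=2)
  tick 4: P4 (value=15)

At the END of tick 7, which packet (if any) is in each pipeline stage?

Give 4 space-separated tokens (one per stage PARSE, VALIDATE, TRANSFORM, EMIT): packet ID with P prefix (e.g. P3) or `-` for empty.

Tick 1: [PARSE:P1(v=9,ok=F), VALIDATE:-, TRANSFORM:-, EMIT:-] out:-; in:P1
Tick 2: [PARSE:P2(v=4,ok=F), VALIDATE:P1(v=9,ok=F), TRANSFORM:-, EMIT:-] out:-; in:P2
Tick 3: [PARSE:P3(v=2,ok=F), VALIDATE:P2(v=4,ok=T), TRANSFORM:P1(v=0,ok=F), EMIT:-] out:-; in:P3
Tick 4: [PARSE:P4(v=15,ok=F), VALIDATE:P3(v=2,ok=F), TRANSFORM:P2(v=16,ok=T), EMIT:P1(v=0,ok=F)] out:-; in:P4
Tick 5: [PARSE:-, VALIDATE:P4(v=15,ok=T), TRANSFORM:P3(v=0,ok=F), EMIT:P2(v=16,ok=T)] out:P1(v=0); in:-
Tick 6: [PARSE:-, VALIDATE:-, TRANSFORM:P4(v=60,ok=T), EMIT:P3(v=0,ok=F)] out:P2(v=16); in:-
Tick 7: [PARSE:-, VALIDATE:-, TRANSFORM:-, EMIT:P4(v=60,ok=T)] out:P3(v=0); in:-
At end of tick 7: ['-', '-', '-', 'P4']

Answer: - - - P4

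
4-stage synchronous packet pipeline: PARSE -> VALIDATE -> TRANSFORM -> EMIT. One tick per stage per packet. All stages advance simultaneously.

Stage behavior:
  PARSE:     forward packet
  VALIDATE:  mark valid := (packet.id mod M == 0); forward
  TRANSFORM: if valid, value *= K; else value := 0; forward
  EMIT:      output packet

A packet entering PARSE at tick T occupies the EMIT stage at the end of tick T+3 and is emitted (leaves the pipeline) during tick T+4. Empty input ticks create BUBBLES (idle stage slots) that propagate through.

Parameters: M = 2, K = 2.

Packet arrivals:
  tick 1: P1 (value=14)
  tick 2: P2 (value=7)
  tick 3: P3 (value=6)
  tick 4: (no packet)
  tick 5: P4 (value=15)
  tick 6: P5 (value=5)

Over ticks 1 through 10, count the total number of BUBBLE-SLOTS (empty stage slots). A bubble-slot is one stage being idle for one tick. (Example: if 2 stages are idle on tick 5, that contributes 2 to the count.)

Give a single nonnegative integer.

Tick 1: [PARSE:P1(v=14,ok=F), VALIDATE:-, TRANSFORM:-, EMIT:-] out:-; bubbles=3
Tick 2: [PARSE:P2(v=7,ok=F), VALIDATE:P1(v=14,ok=F), TRANSFORM:-, EMIT:-] out:-; bubbles=2
Tick 3: [PARSE:P3(v=6,ok=F), VALIDATE:P2(v=7,ok=T), TRANSFORM:P1(v=0,ok=F), EMIT:-] out:-; bubbles=1
Tick 4: [PARSE:-, VALIDATE:P3(v=6,ok=F), TRANSFORM:P2(v=14,ok=T), EMIT:P1(v=0,ok=F)] out:-; bubbles=1
Tick 5: [PARSE:P4(v=15,ok=F), VALIDATE:-, TRANSFORM:P3(v=0,ok=F), EMIT:P2(v=14,ok=T)] out:P1(v=0); bubbles=1
Tick 6: [PARSE:P5(v=5,ok=F), VALIDATE:P4(v=15,ok=T), TRANSFORM:-, EMIT:P3(v=0,ok=F)] out:P2(v=14); bubbles=1
Tick 7: [PARSE:-, VALIDATE:P5(v=5,ok=F), TRANSFORM:P4(v=30,ok=T), EMIT:-] out:P3(v=0); bubbles=2
Tick 8: [PARSE:-, VALIDATE:-, TRANSFORM:P5(v=0,ok=F), EMIT:P4(v=30,ok=T)] out:-; bubbles=2
Tick 9: [PARSE:-, VALIDATE:-, TRANSFORM:-, EMIT:P5(v=0,ok=F)] out:P4(v=30); bubbles=3
Tick 10: [PARSE:-, VALIDATE:-, TRANSFORM:-, EMIT:-] out:P5(v=0); bubbles=4
Total bubble-slots: 20

Answer: 20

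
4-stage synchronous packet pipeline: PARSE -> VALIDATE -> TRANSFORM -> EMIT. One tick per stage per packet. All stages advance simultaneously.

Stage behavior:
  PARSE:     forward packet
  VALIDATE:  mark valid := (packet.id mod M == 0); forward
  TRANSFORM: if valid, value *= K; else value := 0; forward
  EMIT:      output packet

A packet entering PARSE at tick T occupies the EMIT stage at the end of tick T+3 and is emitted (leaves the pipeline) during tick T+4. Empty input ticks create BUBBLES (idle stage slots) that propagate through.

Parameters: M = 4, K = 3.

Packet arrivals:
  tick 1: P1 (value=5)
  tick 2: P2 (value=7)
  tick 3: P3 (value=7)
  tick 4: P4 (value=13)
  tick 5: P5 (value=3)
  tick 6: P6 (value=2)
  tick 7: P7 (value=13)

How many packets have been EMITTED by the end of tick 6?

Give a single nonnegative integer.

Tick 1: [PARSE:P1(v=5,ok=F), VALIDATE:-, TRANSFORM:-, EMIT:-] out:-; in:P1
Tick 2: [PARSE:P2(v=7,ok=F), VALIDATE:P1(v=5,ok=F), TRANSFORM:-, EMIT:-] out:-; in:P2
Tick 3: [PARSE:P3(v=7,ok=F), VALIDATE:P2(v=7,ok=F), TRANSFORM:P1(v=0,ok=F), EMIT:-] out:-; in:P3
Tick 4: [PARSE:P4(v=13,ok=F), VALIDATE:P3(v=7,ok=F), TRANSFORM:P2(v=0,ok=F), EMIT:P1(v=0,ok=F)] out:-; in:P4
Tick 5: [PARSE:P5(v=3,ok=F), VALIDATE:P4(v=13,ok=T), TRANSFORM:P3(v=0,ok=F), EMIT:P2(v=0,ok=F)] out:P1(v=0); in:P5
Tick 6: [PARSE:P6(v=2,ok=F), VALIDATE:P5(v=3,ok=F), TRANSFORM:P4(v=39,ok=T), EMIT:P3(v=0,ok=F)] out:P2(v=0); in:P6
Emitted by tick 6: ['P1', 'P2']

Answer: 2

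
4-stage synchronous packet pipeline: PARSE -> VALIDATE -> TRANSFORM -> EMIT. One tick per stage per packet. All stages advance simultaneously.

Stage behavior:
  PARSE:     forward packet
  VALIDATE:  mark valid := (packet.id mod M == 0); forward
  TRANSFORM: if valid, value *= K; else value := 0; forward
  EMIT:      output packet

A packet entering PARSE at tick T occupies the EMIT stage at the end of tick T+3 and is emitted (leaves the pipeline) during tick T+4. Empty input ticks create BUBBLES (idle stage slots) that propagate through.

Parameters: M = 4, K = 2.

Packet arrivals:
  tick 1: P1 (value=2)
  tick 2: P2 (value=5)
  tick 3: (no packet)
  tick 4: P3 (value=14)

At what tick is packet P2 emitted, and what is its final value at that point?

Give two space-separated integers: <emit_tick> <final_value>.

Tick 1: [PARSE:P1(v=2,ok=F), VALIDATE:-, TRANSFORM:-, EMIT:-] out:-; in:P1
Tick 2: [PARSE:P2(v=5,ok=F), VALIDATE:P1(v=2,ok=F), TRANSFORM:-, EMIT:-] out:-; in:P2
Tick 3: [PARSE:-, VALIDATE:P2(v=5,ok=F), TRANSFORM:P1(v=0,ok=F), EMIT:-] out:-; in:-
Tick 4: [PARSE:P3(v=14,ok=F), VALIDATE:-, TRANSFORM:P2(v=0,ok=F), EMIT:P1(v=0,ok=F)] out:-; in:P3
Tick 5: [PARSE:-, VALIDATE:P3(v=14,ok=F), TRANSFORM:-, EMIT:P2(v=0,ok=F)] out:P1(v=0); in:-
Tick 6: [PARSE:-, VALIDATE:-, TRANSFORM:P3(v=0,ok=F), EMIT:-] out:P2(v=0); in:-
Tick 7: [PARSE:-, VALIDATE:-, TRANSFORM:-, EMIT:P3(v=0,ok=F)] out:-; in:-
Tick 8: [PARSE:-, VALIDATE:-, TRANSFORM:-, EMIT:-] out:P3(v=0); in:-
P2: arrives tick 2, valid=False (id=2, id%4=2), emit tick 6, final value 0

Answer: 6 0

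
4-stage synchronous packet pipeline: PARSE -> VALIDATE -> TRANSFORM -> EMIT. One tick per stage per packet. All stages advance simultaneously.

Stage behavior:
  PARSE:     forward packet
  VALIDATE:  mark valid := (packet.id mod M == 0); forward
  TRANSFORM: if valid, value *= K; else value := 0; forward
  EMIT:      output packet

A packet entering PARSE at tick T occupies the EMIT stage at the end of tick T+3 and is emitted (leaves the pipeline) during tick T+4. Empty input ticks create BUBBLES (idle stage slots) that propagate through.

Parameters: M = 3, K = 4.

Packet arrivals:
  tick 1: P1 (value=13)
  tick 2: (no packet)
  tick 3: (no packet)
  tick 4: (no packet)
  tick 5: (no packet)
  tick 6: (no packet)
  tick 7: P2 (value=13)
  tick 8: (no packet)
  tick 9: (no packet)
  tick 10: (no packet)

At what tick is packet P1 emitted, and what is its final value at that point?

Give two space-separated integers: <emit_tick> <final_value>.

Tick 1: [PARSE:P1(v=13,ok=F), VALIDATE:-, TRANSFORM:-, EMIT:-] out:-; in:P1
Tick 2: [PARSE:-, VALIDATE:P1(v=13,ok=F), TRANSFORM:-, EMIT:-] out:-; in:-
Tick 3: [PARSE:-, VALIDATE:-, TRANSFORM:P1(v=0,ok=F), EMIT:-] out:-; in:-
Tick 4: [PARSE:-, VALIDATE:-, TRANSFORM:-, EMIT:P1(v=0,ok=F)] out:-; in:-
Tick 5: [PARSE:-, VALIDATE:-, TRANSFORM:-, EMIT:-] out:P1(v=0); in:-
Tick 6: [PARSE:-, VALIDATE:-, TRANSFORM:-, EMIT:-] out:-; in:-
Tick 7: [PARSE:P2(v=13,ok=F), VALIDATE:-, TRANSFORM:-, EMIT:-] out:-; in:P2
Tick 8: [PARSE:-, VALIDATE:P2(v=13,ok=F), TRANSFORM:-, EMIT:-] out:-; in:-
Tick 9: [PARSE:-, VALIDATE:-, TRANSFORM:P2(v=0,ok=F), EMIT:-] out:-; in:-
Tick 10: [PARSE:-, VALIDATE:-, TRANSFORM:-, EMIT:P2(v=0,ok=F)] out:-; in:-
Tick 11: [PARSE:-, VALIDATE:-, TRANSFORM:-, EMIT:-] out:P2(v=0); in:-
Tick 12: [PARSE:-, VALIDATE:-, TRANSFORM:-, EMIT:-] out:-; in:-
Tick 13: [PARSE:-, VALIDATE:-, TRANSFORM:-, EMIT:-] out:-; in:-
Tick 14: [PARSE:-, VALIDATE:-, TRANSFORM:-, EMIT:-] out:-; in:-
P1: arrives tick 1, valid=False (id=1, id%3=1), emit tick 5, final value 0

Answer: 5 0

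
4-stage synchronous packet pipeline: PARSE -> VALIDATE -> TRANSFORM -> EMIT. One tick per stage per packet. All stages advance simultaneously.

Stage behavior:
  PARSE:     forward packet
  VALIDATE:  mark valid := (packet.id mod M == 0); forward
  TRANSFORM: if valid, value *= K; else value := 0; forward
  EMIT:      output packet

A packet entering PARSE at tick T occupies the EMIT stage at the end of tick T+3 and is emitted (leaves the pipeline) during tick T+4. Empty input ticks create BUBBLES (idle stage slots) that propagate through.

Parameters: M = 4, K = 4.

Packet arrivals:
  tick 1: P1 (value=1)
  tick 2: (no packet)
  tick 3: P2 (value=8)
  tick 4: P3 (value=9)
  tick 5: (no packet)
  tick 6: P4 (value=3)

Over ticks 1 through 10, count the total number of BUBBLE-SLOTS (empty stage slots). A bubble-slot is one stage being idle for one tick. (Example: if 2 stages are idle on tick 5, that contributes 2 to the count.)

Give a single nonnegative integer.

Answer: 24

Derivation:
Tick 1: [PARSE:P1(v=1,ok=F), VALIDATE:-, TRANSFORM:-, EMIT:-] out:-; bubbles=3
Tick 2: [PARSE:-, VALIDATE:P1(v=1,ok=F), TRANSFORM:-, EMIT:-] out:-; bubbles=3
Tick 3: [PARSE:P2(v=8,ok=F), VALIDATE:-, TRANSFORM:P1(v=0,ok=F), EMIT:-] out:-; bubbles=2
Tick 4: [PARSE:P3(v=9,ok=F), VALIDATE:P2(v=8,ok=F), TRANSFORM:-, EMIT:P1(v=0,ok=F)] out:-; bubbles=1
Tick 5: [PARSE:-, VALIDATE:P3(v=9,ok=F), TRANSFORM:P2(v=0,ok=F), EMIT:-] out:P1(v=0); bubbles=2
Tick 6: [PARSE:P4(v=3,ok=F), VALIDATE:-, TRANSFORM:P3(v=0,ok=F), EMIT:P2(v=0,ok=F)] out:-; bubbles=1
Tick 7: [PARSE:-, VALIDATE:P4(v=3,ok=T), TRANSFORM:-, EMIT:P3(v=0,ok=F)] out:P2(v=0); bubbles=2
Tick 8: [PARSE:-, VALIDATE:-, TRANSFORM:P4(v=12,ok=T), EMIT:-] out:P3(v=0); bubbles=3
Tick 9: [PARSE:-, VALIDATE:-, TRANSFORM:-, EMIT:P4(v=12,ok=T)] out:-; bubbles=3
Tick 10: [PARSE:-, VALIDATE:-, TRANSFORM:-, EMIT:-] out:P4(v=12); bubbles=4
Total bubble-slots: 24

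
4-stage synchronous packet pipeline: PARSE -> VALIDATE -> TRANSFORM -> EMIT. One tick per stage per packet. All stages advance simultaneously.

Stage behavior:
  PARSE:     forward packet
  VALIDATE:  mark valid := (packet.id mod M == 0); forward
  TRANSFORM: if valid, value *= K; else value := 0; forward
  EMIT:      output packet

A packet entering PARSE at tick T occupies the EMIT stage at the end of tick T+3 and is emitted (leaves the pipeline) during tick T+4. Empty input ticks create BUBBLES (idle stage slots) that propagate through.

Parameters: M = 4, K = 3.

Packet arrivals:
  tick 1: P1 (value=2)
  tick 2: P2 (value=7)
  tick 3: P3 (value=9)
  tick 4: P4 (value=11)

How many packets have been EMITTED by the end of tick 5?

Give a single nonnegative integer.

Answer: 1

Derivation:
Tick 1: [PARSE:P1(v=2,ok=F), VALIDATE:-, TRANSFORM:-, EMIT:-] out:-; in:P1
Tick 2: [PARSE:P2(v=7,ok=F), VALIDATE:P1(v=2,ok=F), TRANSFORM:-, EMIT:-] out:-; in:P2
Tick 3: [PARSE:P3(v=9,ok=F), VALIDATE:P2(v=7,ok=F), TRANSFORM:P1(v=0,ok=F), EMIT:-] out:-; in:P3
Tick 4: [PARSE:P4(v=11,ok=F), VALIDATE:P3(v=9,ok=F), TRANSFORM:P2(v=0,ok=F), EMIT:P1(v=0,ok=F)] out:-; in:P4
Tick 5: [PARSE:-, VALIDATE:P4(v=11,ok=T), TRANSFORM:P3(v=0,ok=F), EMIT:P2(v=0,ok=F)] out:P1(v=0); in:-
Emitted by tick 5: ['P1']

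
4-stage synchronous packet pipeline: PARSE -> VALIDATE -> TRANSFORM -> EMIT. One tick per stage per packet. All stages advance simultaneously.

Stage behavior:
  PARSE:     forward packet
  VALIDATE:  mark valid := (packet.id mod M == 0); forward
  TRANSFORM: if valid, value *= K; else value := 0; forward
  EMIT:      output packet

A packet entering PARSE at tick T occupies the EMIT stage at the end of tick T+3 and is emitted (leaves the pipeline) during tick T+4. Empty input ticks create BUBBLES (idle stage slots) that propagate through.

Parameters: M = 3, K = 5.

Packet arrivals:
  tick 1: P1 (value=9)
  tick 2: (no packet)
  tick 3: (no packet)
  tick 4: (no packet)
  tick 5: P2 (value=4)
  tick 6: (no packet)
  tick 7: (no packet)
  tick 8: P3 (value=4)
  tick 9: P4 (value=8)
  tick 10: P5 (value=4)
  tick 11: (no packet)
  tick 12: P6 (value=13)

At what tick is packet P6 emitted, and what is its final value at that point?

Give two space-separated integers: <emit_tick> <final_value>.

Tick 1: [PARSE:P1(v=9,ok=F), VALIDATE:-, TRANSFORM:-, EMIT:-] out:-; in:P1
Tick 2: [PARSE:-, VALIDATE:P1(v=9,ok=F), TRANSFORM:-, EMIT:-] out:-; in:-
Tick 3: [PARSE:-, VALIDATE:-, TRANSFORM:P1(v=0,ok=F), EMIT:-] out:-; in:-
Tick 4: [PARSE:-, VALIDATE:-, TRANSFORM:-, EMIT:P1(v=0,ok=F)] out:-; in:-
Tick 5: [PARSE:P2(v=4,ok=F), VALIDATE:-, TRANSFORM:-, EMIT:-] out:P1(v=0); in:P2
Tick 6: [PARSE:-, VALIDATE:P2(v=4,ok=F), TRANSFORM:-, EMIT:-] out:-; in:-
Tick 7: [PARSE:-, VALIDATE:-, TRANSFORM:P2(v=0,ok=F), EMIT:-] out:-; in:-
Tick 8: [PARSE:P3(v=4,ok=F), VALIDATE:-, TRANSFORM:-, EMIT:P2(v=0,ok=F)] out:-; in:P3
Tick 9: [PARSE:P4(v=8,ok=F), VALIDATE:P3(v=4,ok=T), TRANSFORM:-, EMIT:-] out:P2(v=0); in:P4
Tick 10: [PARSE:P5(v=4,ok=F), VALIDATE:P4(v=8,ok=F), TRANSFORM:P3(v=20,ok=T), EMIT:-] out:-; in:P5
Tick 11: [PARSE:-, VALIDATE:P5(v=4,ok=F), TRANSFORM:P4(v=0,ok=F), EMIT:P3(v=20,ok=T)] out:-; in:-
Tick 12: [PARSE:P6(v=13,ok=F), VALIDATE:-, TRANSFORM:P5(v=0,ok=F), EMIT:P4(v=0,ok=F)] out:P3(v=20); in:P6
Tick 13: [PARSE:-, VALIDATE:P6(v=13,ok=T), TRANSFORM:-, EMIT:P5(v=0,ok=F)] out:P4(v=0); in:-
Tick 14: [PARSE:-, VALIDATE:-, TRANSFORM:P6(v=65,ok=T), EMIT:-] out:P5(v=0); in:-
Tick 15: [PARSE:-, VALIDATE:-, TRANSFORM:-, EMIT:P6(v=65,ok=T)] out:-; in:-
Tick 16: [PARSE:-, VALIDATE:-, TRANSFORM:-, EMIT:-] out:P6(v=65); in:-
P6: arrives tick 12, valid=True (id=6, id%3=0), emit tick 16, final value 65

Answer: 16 65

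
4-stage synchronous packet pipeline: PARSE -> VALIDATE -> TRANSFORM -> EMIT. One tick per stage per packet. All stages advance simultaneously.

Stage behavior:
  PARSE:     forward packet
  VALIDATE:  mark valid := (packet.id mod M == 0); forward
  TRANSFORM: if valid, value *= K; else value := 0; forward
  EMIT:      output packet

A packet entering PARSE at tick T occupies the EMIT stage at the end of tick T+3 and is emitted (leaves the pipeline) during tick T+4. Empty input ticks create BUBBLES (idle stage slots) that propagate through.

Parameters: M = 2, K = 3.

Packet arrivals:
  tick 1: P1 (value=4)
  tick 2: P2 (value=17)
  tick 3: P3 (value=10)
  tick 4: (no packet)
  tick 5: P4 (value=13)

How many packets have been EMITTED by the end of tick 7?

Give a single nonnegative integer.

Tick 1: [PARSE:P1(v=4,ok=F), VALIDATE:-, TRANSFORM:-, EMIT:-] out:-; in:P1
Tick 2: [PARSE:P2(v=17,ok=F), VALIDATE:P1(v=4,ok=F), TRANSFORM:-, EMIT:-] out:-; in:P2
Tick 3: [PARSE:P3(v=10,ok=F), VALIDATE:P2(v=17,ok=T), TRANSFORM:P1(v=0,ok=F), EMIT:-] out:-; in:P3
Tick 4: [PARSE:-, VALIDATE:P3(v=10,ok=F), TRANSFORM:P2(v=51,ok=T), EMIT:P1(v=0,ok=F)] out:-; in:-
Tick 5: [PARSE:P4(v=13,ok=F), VALIDATE:-, TRANSFORM:P3(v=0,ok=F), EMIT:P2(v=51,ok=T)] out:P1(v=0); in:P4
Tick 6: [PARSE:-, VALIDATE:P4(v=13,ok=T), TRANSFORM:-, EMIT:P3(v=0,ok=F)] out:P2(v=51); in:-
Tick 7: [PARSE:-, VALIDATE:-, TRANSFORM:P4(v=39,ok=T), EMIT:-] out:P3(v=0); in:-
Emitted by tick 7: ['P1', 'P2', 'P3']

Answer: 3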